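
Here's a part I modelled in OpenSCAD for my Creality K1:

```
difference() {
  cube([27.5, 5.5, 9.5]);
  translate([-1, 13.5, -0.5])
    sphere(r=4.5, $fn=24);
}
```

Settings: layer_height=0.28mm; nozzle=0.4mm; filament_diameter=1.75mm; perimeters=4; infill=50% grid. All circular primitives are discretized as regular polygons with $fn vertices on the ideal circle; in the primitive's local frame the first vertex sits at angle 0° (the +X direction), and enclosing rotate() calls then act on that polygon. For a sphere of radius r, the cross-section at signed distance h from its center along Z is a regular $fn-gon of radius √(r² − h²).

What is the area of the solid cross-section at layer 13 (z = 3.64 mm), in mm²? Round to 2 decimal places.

At z = 3.64 mm: the cube (footprint 27.5×5.5) is included at this height (area 151.25 mm²); the sphere at (-1, 13.5): section is a regular 24-gon, circumradius = √(r²−h²) = √(4.5²−4.14²) = 1.764 (area = (24/2)·1.764²·sin(360°/24) = 9.66 mm²); Subtracting the remaining from the first: starting from the 27.5×5.5 cube (151.25 mm²), the r=4.5 sphere at (-1, 13.5) misses the remaining region (no effect) — area = 151.25 mm². Overall, the cross-section is a single solid region. Net area = 151.25 mm².

151.25 mm²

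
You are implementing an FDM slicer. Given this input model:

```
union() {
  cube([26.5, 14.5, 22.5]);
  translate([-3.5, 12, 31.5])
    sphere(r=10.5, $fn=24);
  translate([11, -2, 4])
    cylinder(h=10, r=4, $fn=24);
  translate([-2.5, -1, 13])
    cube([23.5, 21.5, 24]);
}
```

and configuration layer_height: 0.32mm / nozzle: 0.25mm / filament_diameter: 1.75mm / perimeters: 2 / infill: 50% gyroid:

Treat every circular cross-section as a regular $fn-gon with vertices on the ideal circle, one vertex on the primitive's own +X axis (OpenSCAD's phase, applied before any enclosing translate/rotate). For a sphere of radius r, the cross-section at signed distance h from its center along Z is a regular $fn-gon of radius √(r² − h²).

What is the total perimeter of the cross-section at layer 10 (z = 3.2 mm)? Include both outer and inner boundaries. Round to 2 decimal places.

At z = 3.2 mm: the 26.5×14.5 cube contributes its full rectangle (perimeter 82.00 mm); the sphere at (-3.5, 12) is not intersected at this z (|z−center|=28.300 > r=10.5); the cylinder at (11, -2) is not intersected at this z (z outside [4, 14]); the cube at (-2.5, -1) is absent (z outside [13, 37]); Taking the union: only the 26.5×14.5 cube is present, so the union is just that shape — boundary = 82.00 mm. Overall, the cross-section is a single solid region. Total boundary length (outer) = 82.00 mm.

82.00 mm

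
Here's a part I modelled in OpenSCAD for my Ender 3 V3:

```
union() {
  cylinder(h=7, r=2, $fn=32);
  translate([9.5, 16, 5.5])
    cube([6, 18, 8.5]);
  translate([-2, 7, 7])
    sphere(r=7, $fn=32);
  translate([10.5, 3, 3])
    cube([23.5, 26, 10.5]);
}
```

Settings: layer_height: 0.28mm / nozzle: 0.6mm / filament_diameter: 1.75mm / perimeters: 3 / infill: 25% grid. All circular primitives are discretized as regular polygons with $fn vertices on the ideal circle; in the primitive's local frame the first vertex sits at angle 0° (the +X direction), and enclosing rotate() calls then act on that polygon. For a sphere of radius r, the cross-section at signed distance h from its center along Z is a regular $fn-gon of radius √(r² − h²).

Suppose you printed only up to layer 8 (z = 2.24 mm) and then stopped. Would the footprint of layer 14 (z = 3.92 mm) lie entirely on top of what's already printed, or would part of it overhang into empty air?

Compare the two slices. At z = 2.24: the cylinder: section is a regular 32-gon, circumradius r=2 (area = (32/2)·2.000²·sin(360°/32) = 12.49 mm²); the cube at (9.5, 16) is not intersected at this z (z outside [5.5, 14]); the r=7 sphere at (-2, 7) contributes a regular 32-gon of circumradius √(7²−4.76²) = 5.132 (area = (32/2)·5.132²·sin(360°/32) = 82.23 mm²); the cube at (10.5, 3) does not reach this height (z outside [3, 13.5]); Merging all regions: the 2 present regions are separate (no shared area or edge), so areas and boundary lengths simply add and each stays a separate island — area = 94.71 mm². At z = 3.92: the cylinder: section is a regular 32-gon, circumradius r=2 (area = (32/2)·2.000²·sin(360°/32) = 12.49 mm²); the cube at (9.5, 16) is not intersected at this z (z outside [5.5, 14]); the sphere at (-2, 7): section is a regular 32-gon, circumradius = √(r²−h²) = √(7²−3.08²) = 6.286 (area = (32/2)·6.286²·sin(360°/32) = 123.34 mm²); the cube at (10.5, 3) is present — its section is the full 23.5×26 rectangle (area 611.00 mm²); Merging all regions: the regions partially overlap — summed areas 746.83 mm² minus the doubly-counted overlap 2.14 mm² gives 744.69 mm² — area = 744.69 mm². Checking containment: at z = 3.92 the cross-section extends beyond the z = 2.24 cross-section by about 649.98 mm².

part overhangs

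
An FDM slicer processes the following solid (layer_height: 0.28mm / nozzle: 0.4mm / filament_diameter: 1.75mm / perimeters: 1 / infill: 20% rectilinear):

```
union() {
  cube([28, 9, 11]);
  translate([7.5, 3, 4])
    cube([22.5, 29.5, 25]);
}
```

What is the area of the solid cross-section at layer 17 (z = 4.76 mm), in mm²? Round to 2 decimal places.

792.75 mm²

At z = 4.76 mm: the 28×9 cube contributes its full rectangle (area 252.00 mm²); the cube at (7.5, 3) is present — its section is the full 22.5×29.5 rectangle (area 663.75 mm²); Merging all regions: the regions partially overlap — summed areas 915.75 mm² minus the doubly-counted overlap 123.00 mm² gives 792.75 mm² — area = 792.75 mm². Overall, the cross-section is a single solid region. Net area = 792.75 mm².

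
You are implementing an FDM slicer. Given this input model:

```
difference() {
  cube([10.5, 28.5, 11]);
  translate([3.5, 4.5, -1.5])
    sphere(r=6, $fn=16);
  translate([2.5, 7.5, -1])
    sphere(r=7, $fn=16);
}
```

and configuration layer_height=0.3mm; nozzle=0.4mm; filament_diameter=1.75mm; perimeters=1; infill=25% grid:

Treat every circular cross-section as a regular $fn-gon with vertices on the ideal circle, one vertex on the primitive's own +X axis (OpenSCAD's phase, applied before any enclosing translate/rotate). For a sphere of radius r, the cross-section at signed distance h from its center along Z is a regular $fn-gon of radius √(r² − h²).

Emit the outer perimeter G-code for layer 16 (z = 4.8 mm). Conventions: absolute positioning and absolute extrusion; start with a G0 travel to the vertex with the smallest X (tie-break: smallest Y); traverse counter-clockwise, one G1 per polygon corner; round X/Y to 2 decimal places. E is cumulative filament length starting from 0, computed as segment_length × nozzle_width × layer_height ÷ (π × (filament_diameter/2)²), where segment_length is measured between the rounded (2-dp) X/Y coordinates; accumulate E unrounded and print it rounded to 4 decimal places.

G0 X0.00 Y0.00 Z4.80
G1 X10.50 Y0.00 E0.5238
G1 X10.50 Y28.50 E1.9457
G1 X0.00 Y28.50 E2.4696
G1 X0.00 Y10.45 E3.3701
G1 X1.00 Y11.12 E3.4301
G1 X2.50 Y11.42 E3.5065
G1 X4.00 Y11.12 E3.5828
G1 X5.27 Y10.27 E3.6590
G1 X6.12 Y9.00 E3.7353
G1 X6.42 Y7.50 E3.8116
G1 X6.12 Y6.00 E3.8879
G1 X5.27 Y4.73 E3.9641
G1 X4.00 Y3.88 E4.0404
G1 X2.50 Y3.58 E4.1167
G1 X1.00 Y3.88 E4.1930
G1 X0.00 Y4.55 E4.2531
G1 X0.00 Y0.00 E4.4801

At z = 4.8 mm: the cube is present — its section is the full 10.5×28.5 rectangle; the sphere at (3.5, 4.5) is absent (|z−center|=6.300 > r=6); the r=7 sphere at (2.5, 7.5) slices to a regular 16-gon of circumradius 3.919 (√(r²−h²) with h=5.8 from center); After the difference (first − rest): starting from the 10.5×28.5 cube, the r=7 sphere at (2.5, 7.5) partially overlaps it — only the 41.40 mm² overlap (of its 47.02 mm²) is removed, clipping the outline — 1 connected region. The outline is a single polygon with 17 vertices. Extrusion per mm of travel: 0.4 × 0.3 / (π × 0.875²) = 0.049890. Accumulating E over each segment gives final E = 4.4801.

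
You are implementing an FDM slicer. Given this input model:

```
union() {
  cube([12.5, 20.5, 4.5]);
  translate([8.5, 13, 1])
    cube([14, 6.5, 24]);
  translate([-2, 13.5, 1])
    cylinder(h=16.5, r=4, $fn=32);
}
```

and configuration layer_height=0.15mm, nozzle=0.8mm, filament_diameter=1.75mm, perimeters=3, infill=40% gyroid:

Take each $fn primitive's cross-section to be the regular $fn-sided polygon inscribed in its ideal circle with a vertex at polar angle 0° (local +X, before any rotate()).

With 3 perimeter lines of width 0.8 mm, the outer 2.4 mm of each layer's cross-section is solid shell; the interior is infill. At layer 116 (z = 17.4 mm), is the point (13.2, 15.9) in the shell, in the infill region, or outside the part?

At z = 17.4 mm: the cube is absent (z outside [0, 4.5]); the cube at (8.5, 13) is present — its section is the full 14×6.5 rectangle; the cylinder at (-2, 13.5): section is a regular 32-gon, circumradius r=4; Taking the union: the 2 present regions are separate (no shared area or edge), so areas and boundary lengths simply add and each stays a separate island — 2 connected regions. Overall, the cross-section has 2 separate islands. The nearest boundary edge runs (22.50, 13.00)→(8.50, 13.00); distance from the point to it = 2.90 mm. (Shell/infill is judged within the island containing the point — the largest one.) The point is inside the cross-section and 2.90 mm from the nearest boundary — more than the 2.4 mm shell width (3 × 0.8), so it's in the infill interior.

infill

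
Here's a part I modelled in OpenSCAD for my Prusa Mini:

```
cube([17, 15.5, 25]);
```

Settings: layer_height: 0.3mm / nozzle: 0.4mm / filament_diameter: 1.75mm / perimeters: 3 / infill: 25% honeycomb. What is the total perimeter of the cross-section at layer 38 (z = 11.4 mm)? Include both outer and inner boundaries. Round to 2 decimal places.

65.00 mm

At z = 11.4 mm: the 17×15.5 cube contributes its full rectangle (perimeter 65.00 mm). Overall, the cross-section is a single solid region. Total boundary length (outer) = 65.00 mm.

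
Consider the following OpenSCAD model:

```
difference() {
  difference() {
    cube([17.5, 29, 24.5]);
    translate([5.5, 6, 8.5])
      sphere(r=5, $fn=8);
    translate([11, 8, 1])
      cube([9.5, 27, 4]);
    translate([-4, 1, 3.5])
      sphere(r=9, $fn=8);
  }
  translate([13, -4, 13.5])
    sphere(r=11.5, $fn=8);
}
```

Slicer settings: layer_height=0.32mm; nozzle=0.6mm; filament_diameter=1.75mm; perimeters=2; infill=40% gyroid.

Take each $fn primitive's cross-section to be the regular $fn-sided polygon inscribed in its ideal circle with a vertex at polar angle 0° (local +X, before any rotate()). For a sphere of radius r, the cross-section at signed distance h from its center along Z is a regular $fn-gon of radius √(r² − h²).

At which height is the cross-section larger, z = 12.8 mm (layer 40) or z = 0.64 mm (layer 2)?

layer 2 (z = 0.64 mm)

Layer 40 (z = 12.8): the cube (footprint 17.5×29) is included at this height (area 507.50 mm²); the sphere at (5.5, 6): section is a regular 8-gon, circumradius = √(r²−h²) = √(5²−4.3²) = 2.551 (area = (8/2)·2.551²·sin(360°/8) = 18.41 mm²); the cube at (11, 8) is not intersected at this z (z outside [1, 5]); the sphere at (-4, 1) does not reach this height (|z−center|=9.300 > r=9); Taking the first minus the rest: starting from the 17.5×29 cube (507.50 mm²), the r=5 sphere at (5.5, 6) lies wholly inside it (removes its full 18.41 mm² and its 15.62 mm outline becomes a hole wall) — area = 489.09 mm²; the sphere at (13, -4): section is a regular 8-gon, circumradius = √(r²−h²) = √(11.5²−0.7²) = 11.479 (area = (8/2)·11.479²·sin(360°/8) = 372.67 mm²); After the difference (first − rest): starting from that combined region (489.09 mm²), the r=11.5 sphere at (13, -4) partially overlaps it — only the 77.71 mm² overlap (of its 372.67 mm²) is removed, clipping the outline — area = 411.38 mm². So its area = 411.38 mm². Layer 2 (z = 0.64): the cube (footprint 17.5×29) is included at this height (area 507.50 mm²); the sphere at (5.5, 6) is absent (|z−center|=7.860 > r=5); the cube at (11, 8) is absent (z outside [1, 5]); the sphere at (-4, 1): section is a regular 8-gon, circumradius = √(r²−h²) = √(9²−2.86²) = 8.533 (area = (8/2)·8.533²·sin(360°/8) = 205.97 mm²); After the difference (first − rest): starting from the 17.5×29 cube (507.50 mm²), the r=9 sphere at (-4, 1) partially overlaps it — only the 25.00 mm² overlap (of its 205.97 mm²) is removed, clipping the outline — area = 482.50 mm²; the sphere at (13, -4) is absent (|z−center|=12.860 > r=11.5); Taking the first minus the rest: none of the subtracted shapes is present at this height, so that combined region is unchanged — area = 482.50 mm². So its area = 482.50 mm². Layer 2 is larger (482.50 vs 411.38 mm²).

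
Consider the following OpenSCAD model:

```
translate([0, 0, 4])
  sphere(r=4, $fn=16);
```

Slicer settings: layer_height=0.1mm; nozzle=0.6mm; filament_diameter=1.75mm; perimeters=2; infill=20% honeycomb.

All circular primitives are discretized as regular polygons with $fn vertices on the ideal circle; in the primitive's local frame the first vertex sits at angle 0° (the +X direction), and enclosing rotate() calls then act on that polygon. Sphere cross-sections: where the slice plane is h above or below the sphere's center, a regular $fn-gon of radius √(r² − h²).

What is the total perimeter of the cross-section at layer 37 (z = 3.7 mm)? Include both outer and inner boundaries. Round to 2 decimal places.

24.90 mm

At z = 3.7 mm: the r=4 sphere slices to a regular 16-gon of circumradius 3.989 (√(r²−h²) with h=0.3 from center) (perimeter = 2·16·3.989·sin(180°/16) = 24.90 mm). Overall, the cross-section is a single solid region. Total boundary length (outer) = 24.90 mm.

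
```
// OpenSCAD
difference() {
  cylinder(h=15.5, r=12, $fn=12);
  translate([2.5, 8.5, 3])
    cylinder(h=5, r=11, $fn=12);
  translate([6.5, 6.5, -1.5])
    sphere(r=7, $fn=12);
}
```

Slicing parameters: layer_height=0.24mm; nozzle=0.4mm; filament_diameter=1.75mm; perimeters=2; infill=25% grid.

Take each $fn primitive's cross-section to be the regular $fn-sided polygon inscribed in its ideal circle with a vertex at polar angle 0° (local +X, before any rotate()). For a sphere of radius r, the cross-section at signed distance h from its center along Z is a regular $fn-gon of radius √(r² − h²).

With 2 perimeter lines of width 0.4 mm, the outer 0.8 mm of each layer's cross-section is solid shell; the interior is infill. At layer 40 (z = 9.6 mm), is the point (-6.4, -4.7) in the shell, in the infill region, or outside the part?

At z = 9.6 mm: the r=12 cylinder gives a regular 12-gon of circumradius 12 (constant along its height); the cylinder at (2.5, 8.5) does not reach this height (z outside [3, 8]); the sphere at (6.5, 6.5) is absent (|z−center|=11.100 > r=7); Taking the first minus the rest: none of the subtracted shapes is present at this height, so the r=12 cylinder is unchanged — 1 connected region. Overall, the cross-section is a single solid region. The nearest boundary edge runs (-10.39, -6.00)→(-6.00, -10.39); distance from the point to it = 3.74 mm. The point is inside the cross-section and 3.74 mm from the nearest boundary — more than the 0.8 mm shell width (2 × 0.4), so it's in the infill interior.

infill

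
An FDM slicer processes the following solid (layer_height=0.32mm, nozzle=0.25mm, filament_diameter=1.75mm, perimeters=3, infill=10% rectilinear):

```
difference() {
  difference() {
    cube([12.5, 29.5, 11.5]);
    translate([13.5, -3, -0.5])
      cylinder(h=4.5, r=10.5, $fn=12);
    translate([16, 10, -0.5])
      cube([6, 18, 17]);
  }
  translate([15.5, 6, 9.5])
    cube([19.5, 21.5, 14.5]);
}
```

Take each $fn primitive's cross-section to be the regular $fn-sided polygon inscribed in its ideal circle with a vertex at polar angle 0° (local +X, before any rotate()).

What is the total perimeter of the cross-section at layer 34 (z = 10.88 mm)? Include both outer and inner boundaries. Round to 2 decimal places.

At z = 10.88 mm: the cube (footprint 12.5×29.5) is included at this height (perimeter 84.00 mm); the cylinder at (13.5, -3) does not reach this height (z outside [-0.5, 4]); the cube at (16, 10) is present — its section is the full 6×18 rectangle (perimeter 48.00 mm); Taking the first minus the rest: starting from the 12.5×29.5 cube, the 6×18 cube at (16, 10) misses the remaining region (no effect) — boundary = 84.00 mm; the cube at (15.5, 6) (footprint 19.5×21.5) is included at this height (perimeter 82.00 mm); Subtracting the remaining from the first: starting from the result so far, the 19.5×21.5 cube at (15.5, 6) misses the remaining region (no effect) — boundary = 84.00 mm. Overall, the cross-section is a single solid region. Total boundary length (outer) = 84.00 mm.

84.00 mm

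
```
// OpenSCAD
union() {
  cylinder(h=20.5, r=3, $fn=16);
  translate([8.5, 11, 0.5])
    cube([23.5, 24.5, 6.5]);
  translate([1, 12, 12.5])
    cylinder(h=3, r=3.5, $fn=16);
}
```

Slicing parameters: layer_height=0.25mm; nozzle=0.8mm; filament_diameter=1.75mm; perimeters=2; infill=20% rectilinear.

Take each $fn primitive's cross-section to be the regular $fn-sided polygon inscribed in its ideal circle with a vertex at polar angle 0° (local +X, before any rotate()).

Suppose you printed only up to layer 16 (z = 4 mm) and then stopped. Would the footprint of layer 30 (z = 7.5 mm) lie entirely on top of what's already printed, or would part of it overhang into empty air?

entirely on top

Compare the two slices. At z = 4: the r=3 cylinder gives a regular 16-gon of circumradius 3 (constant along its height) (area = (16/2)·3.000²·sin(360°/16) = 27.55 mm²); the 23.5×24.5 cube at (8.5, 11) contributes its full rectangle (area 575.75 mm²); the cylinder at (1, 12) is absent (z outside [12.5, 15.5]); Taking the union: the 2 present regions are separate (no shared area or edge), so areas and boundary lengths simply add and each stays a separate island — area = 603.30 mm². At z = 7.5: the cylinder: section is a regular 16-gon, circumradius r=3 (area = (16/2)·3.000²·sin(360°/16) = 27.55 mm²); the cube at (8.5, 11) is not intersected at this z (z outside [0.5, 7]); the cylinder at (1, 12) does not reach this height (z outside [12.5, 15.5]); Taking the union: only the r=3 cylinder is present, so the union is just that shape — area = 27.55 mm². Checking containment: the cross-section at z = 7.5 is a subset of the cross-section at z = 4.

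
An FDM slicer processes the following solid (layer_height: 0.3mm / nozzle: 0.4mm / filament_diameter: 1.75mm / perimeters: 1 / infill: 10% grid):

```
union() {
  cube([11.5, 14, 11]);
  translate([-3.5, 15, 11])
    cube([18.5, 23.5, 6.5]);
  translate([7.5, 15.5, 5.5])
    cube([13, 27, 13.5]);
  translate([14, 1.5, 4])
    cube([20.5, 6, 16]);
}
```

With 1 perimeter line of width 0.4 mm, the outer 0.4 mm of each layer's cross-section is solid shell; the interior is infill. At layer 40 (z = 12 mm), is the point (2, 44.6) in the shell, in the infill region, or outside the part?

outside

At z = 12 mm: the cube does not reach this height (z outside [0, 11]); the 18.5×23.5 cube at (-3.5, 15) contributes its full rectangle; the cube at (7.5, 15.5) is present — its section is the full 13×27 rectangle; the cube at (14, 1.5) (footprint 20.5×6) is included at this height; Merging all regions: the regions partially overlap (shared area 172.50 mm²), so overlapping operands fuse into one piece — 2 connected regions. Overall, the cross-section has 2 separate islands. The nearest boundary edge runs (7.50, 38.50)→(7.50, 42.50); distance from the point to it = 5.89 mm. The point is not inside any of the regions above, so it lies outside the cross-section (5.89 mm from the nearest boundary).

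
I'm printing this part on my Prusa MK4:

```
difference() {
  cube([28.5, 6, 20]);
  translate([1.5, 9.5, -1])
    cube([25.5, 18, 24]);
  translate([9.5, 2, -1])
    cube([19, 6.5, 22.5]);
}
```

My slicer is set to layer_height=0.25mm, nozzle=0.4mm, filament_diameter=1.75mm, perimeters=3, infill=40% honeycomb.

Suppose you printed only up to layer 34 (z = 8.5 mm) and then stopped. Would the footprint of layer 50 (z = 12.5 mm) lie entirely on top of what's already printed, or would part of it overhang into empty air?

Compare the two slices. At z = 8.5: the cube is present — its section is the full 28.5×6 rectangle (area 171.00 mm²); the 25.5×18 cube at (1.5, 9.5) contributes its full rectangle (area 459.00 mm²); the cube at (9.5, 2) (footprint 19×6.5) is included at this height (area 123.50 mm²); Taking the first minus the rest: starting from the 28.5×6 cube (171.00 mm²), the 25.5×18 cube at (1.5, 9.5) misses the remaining region (no effect); the 19×6.5 cube at (9.5, 2) partially overlaps it — only the 76.00 mm² overlap (of its 123.50 mm²) is removed, clipping the outline — area = 95.00 mm². At z = 12.5: the cube is present — its section is the full 28.5×6 rectangle (area 171.00 mm²); the cube at (1.5, 9.5) is present — its section is the full 25.5×18 rectangle (area 459.00 mm²); the cube at (9.5, 2) is present — its section is the full 19×6.5 rectangle (area 123.50 mm²); Subtracting the remaining from the first: starting from the 28.5×6 cube (171.00 mm²), the 25.5×18 cube at (1.5, 9.5) misses the remaining region (no effect); the 19×6.5 cube at (9.5, 2) partially overlaps it — only the 76.00 mm² overlap (of its 123.50 mm²) is removed, clipping the outline — area = 95.00 mm². Checking containment: the cross-section at z = 12.5 is a subset of the cross-section at z = 8.5.

entirely on top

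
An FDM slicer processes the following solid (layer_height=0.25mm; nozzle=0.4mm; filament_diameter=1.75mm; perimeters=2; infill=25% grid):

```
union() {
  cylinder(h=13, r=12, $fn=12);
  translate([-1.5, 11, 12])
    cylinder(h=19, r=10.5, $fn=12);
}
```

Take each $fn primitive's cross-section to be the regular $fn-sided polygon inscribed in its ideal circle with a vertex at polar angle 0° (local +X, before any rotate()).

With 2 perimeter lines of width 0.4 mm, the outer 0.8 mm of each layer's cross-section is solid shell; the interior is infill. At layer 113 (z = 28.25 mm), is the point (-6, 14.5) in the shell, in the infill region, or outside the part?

At z = 28.25 mm: the cylinder does not reach this height (z outside [0, 13]); the r=10.5 cylinder at (-1.5, 11) contributes a regular 12-gon of circumradius 10.5; Merging all regions: only the r=10.5 cylinder at (-1.5, 11) is present, so the union is just that shape — 1 connected region. Overall, the cross-section is a single solid region. The nearest boundary edge runs (-6.75, 20.09)→(-10.59, 16.25); distance from the point to it = 4.49 mm. The point is inside the cross-section and 4.49 mm from the nearest boundary — more than the 0.8 mm shell width (2 × 0.4), so it's in the infill interior.

infill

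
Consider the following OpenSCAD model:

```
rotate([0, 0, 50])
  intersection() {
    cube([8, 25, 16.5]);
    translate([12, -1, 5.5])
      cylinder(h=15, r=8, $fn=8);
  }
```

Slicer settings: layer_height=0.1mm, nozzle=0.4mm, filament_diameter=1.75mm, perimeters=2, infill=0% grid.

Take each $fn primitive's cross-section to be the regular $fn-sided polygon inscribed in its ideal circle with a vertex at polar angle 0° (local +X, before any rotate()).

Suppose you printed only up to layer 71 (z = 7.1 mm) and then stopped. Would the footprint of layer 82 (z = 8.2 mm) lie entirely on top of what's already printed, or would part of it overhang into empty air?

entirely on top

Compare the two slices. At z = 7.1: the cube (footprint 8×25) is included at this height (area 200.00 mm²); the r=8 cylinder at (12, -1) contributes a regular 8-gon of circumradius 8 (area = (8/2)·8.000²·sin(360°/8) = 181.02 mm²); Keeping only the common overlap: the r=8 cylinder at (12, -1) partially overlaps the 8×25 cube; clipping to the common part keeps 12.78 mm² — area = 12.78 mm²; (whole slice rotated 50° about Z — lengths, areas and connectivity unchanged). At z = 8.2: the cube is present — its section is the full 8×25 rectangle (area 200.00 mm²); the r=8 cylinder at (12, -1) contributes a regular 8-gon of circumradius 8 (area = (8/2)·8.000²·sin(360°/8) = 181.02 mm²); After intersecting: the r=8 cylinder at (12, -1) partially overlaps the 8×25 cube; clipping to the common part keeps 12.78 mm² — area = 12.78 mm²; (rotated 50° about Z; rotation is an isometry so areas/perimeters/island counts are preserved). Checking containment: the cross-section at z = 8.2 is a subset of the cross-section at z = 7.1.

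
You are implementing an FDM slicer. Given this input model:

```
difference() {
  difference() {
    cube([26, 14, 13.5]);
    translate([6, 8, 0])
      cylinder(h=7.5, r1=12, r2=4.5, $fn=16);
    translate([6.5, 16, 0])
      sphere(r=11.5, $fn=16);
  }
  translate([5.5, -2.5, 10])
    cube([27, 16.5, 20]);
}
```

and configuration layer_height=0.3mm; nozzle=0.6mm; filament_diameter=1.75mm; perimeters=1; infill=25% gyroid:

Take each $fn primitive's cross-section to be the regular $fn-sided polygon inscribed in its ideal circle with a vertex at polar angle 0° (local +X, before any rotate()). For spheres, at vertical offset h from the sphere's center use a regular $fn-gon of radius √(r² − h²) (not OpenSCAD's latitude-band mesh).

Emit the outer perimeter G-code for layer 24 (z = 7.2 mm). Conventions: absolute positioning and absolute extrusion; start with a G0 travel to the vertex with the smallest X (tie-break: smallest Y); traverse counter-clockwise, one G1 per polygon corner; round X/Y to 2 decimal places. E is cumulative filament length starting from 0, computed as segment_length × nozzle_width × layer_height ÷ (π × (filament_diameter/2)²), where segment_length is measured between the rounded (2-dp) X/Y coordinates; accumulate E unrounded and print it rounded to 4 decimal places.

At z = 7.2 mm: the cube (footprint 26×14) is included at this height; the cone at (6, 8): at t=0.960 of its height the radius interpolates to r₁+(r₂−r₁)t = 4.800, giving a regular 16-gon of that circumradius; the r=11.5 sphere at (6.5, 16) contributes a regular 16-gon of circumradius √(11.5²−7.2²) = 8.967; Subtracting the remaining from the first: starting from the 26×14 cube, the cone at (6, 8) lies wholly inside it (removes its full 70.54 mm² and its 29.97 mm outline becomes a hole wall); the r=11.5 sphere at (6.5, 16) partially overlaps it — only the 43.86 mm² overlap (of its 246.17 mm²) is removed, clipping the outline — 1 connected region; the cube at (5.5, -2.5) is not intersected at this z (z outside [10, 30]); Taking the first minus the rest: none of the subtracted shapes is present at this height, so that combined region is unchanged — 1 connected region. The outline is a single polygon with 19 vertices. Extrusion per mm of travel: 0.6 × 0.3 / (π × 0.875²) = 0.074835. Accumulating E over each segment gives final E = 6.4472.

G0 X0.00 Y0.00 Z7.20
G1 X26.00 Y0.00 E1.9457
G1 X26.00 Y14.00 E2.9934
G1 X15.07 Y14.00 E3.8114
G1 X14.78 Y12.57 E3.9206
G1 X12.84 Y9.66 E4.1823
G1 X10.75 Y8.26 E4.3705
G1 X10.80 Y8.00 E4.3904
G1 X10.43 Y6.16 E4.5308
G1 X9.39 Y4.61 E4.6705
G1 X7.84 Y3.57 E4.8102
G1 X6.00 Y3.20 E4.9506
G1 X4.16 Y3.57 E5.0911
G1 X2.61 Y4.61 E5.2308
G1 X1.57 Y6.16 E5.3705
G1 X1.20 Y8.00 E5.5109
G1 X1.37 Y8.85 E5.5758
G1 X0.16 Y9.66 E5.6847
G1 X0.00 Y9.90 E5.7063
G1 X0.00 Y0.00 E6.4472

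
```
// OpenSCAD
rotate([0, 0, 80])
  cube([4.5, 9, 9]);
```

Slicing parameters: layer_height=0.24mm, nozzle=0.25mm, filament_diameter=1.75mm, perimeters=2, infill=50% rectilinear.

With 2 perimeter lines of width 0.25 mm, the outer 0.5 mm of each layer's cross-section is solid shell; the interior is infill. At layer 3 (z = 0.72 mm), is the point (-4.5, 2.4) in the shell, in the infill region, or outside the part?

At z = 0.72 mm: the cube (footprint 4.5×9) is included at this height; (rotated 80° about Z; rotation is an isometry so areas/perimeters/island counts are preserved). Overall, the cross-section is a single solid region. Undo the 80° rotation: the query point maps to (1.582, 4.848) in the un-rotated model frame. The nearest boundary edge runs (0.00, 9.00)→(0.00, 0.00); distance from the point to it = 1.58 mm. The point is inside the cross-section and 1.58 mm from the nearest boundary — more than the 0.5 mm shell width (2 × 0.25), so it's in the infill interior.

infill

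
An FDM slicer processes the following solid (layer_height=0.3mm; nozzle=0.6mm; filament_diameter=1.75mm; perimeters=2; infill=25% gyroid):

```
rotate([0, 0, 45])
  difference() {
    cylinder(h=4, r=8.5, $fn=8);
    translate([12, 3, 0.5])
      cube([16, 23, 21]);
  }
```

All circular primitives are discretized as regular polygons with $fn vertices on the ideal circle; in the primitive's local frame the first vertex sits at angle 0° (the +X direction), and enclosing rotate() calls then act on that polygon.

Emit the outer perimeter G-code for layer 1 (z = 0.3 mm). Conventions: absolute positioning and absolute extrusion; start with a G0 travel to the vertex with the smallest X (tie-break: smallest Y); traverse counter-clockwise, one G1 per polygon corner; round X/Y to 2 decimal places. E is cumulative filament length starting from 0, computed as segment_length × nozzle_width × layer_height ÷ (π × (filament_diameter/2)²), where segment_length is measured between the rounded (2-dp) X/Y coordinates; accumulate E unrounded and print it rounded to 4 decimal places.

At z = 0.3 mm: the cylinder: section is a regular 8-gon, circumradius r=8.5; the cube at (12, 3) is absent (z outside [0.5, 21.5]); Taking the first minus the rest: none of the subtracted shapes is present at this height, so the r=8.5 cylinder is unchanged — 1 connected region; (whole slice rotated 45° about Z — lengths, areas and connectivity unchanged). The outline is a single polygon with 8 vertices. Extrusion per mm of travel: 0.6 × 0.3 / (π × 0.875²) = 0.074835. Accumulating E over each segment gives final E = 3.8947.

G0 X-8.50 Y0.00 Z0.30
G1 X-6.01 Y-6.01 E0.4868
G1 X0.00 Y-8.50 E0.9737
G1 X6.01 Y-6.01 E1.4605
G1 X8.50 Y0.00 E1.9473
G1 X6.01 Y6.01 E2.4342
G1 X0.00 Y8.50 E2.9210
G1 X-6.01 Y6.01 E3.4078
G1 X-8.50 Y0.00 E3.8947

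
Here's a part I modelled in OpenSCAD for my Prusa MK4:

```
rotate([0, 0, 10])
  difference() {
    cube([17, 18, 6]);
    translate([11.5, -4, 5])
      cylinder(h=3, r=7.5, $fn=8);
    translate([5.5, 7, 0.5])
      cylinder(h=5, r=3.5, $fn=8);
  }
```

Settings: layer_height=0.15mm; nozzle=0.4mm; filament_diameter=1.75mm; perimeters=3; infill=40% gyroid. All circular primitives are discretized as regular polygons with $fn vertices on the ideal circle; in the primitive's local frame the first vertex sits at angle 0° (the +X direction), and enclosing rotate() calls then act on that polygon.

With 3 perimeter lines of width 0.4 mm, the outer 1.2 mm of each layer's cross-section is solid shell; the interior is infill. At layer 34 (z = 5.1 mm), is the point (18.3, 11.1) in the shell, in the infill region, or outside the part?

outside

At z = 5.1 mm: the cube (footprint 17×18) is included at this height; the cylinder at (11.5, -4): section is a regular 8-gon, circumradius r=7.5; the r=3.5 cylinder at (5.5, 7) gives a regular 8-gon of circumradius 3.5 (constant along its height); After the difference (first − rest): starting from the 17×18 cube, the r=7.5 cylinder at (11.5, -4) partially overlaps it — only the 26.03 mm² overlap (of its 159.10 mm²) is removed, clipping the outline; the r=3.5 cylinder at (5.5, 7) lies wholly inside it (removes its full 34.65 mm² and its 21.43 mm outline becomes a hole wall) — 1 connected region with 1 hole; (whole slice rotated 10° about Z — lengths, areas and connectivity unchanged). Overall, the cross-section is one region with 1 hole. Undo the 10° rotation: the query point maps to (19.949, 7.754) in the un-rotated model frame. The nearest boundary edge runs (17.00, 18.00)→(17.00, 0.83); distance from the point to it = 2.95 mm. The point is not inside any of the regions above, so it lies outside the cross-section (2.95 mm from the nearest boundary).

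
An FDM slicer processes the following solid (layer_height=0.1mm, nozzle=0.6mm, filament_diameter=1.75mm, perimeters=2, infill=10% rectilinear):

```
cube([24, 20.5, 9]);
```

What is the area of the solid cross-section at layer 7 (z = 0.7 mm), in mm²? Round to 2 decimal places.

At z = 0.7 mm: the 24×20.5 cube contributes its full rectangle (area 492.00 mm²). Overall, the cross-section is a single solid region. Net area = 492.00 mm².

492.00 mm²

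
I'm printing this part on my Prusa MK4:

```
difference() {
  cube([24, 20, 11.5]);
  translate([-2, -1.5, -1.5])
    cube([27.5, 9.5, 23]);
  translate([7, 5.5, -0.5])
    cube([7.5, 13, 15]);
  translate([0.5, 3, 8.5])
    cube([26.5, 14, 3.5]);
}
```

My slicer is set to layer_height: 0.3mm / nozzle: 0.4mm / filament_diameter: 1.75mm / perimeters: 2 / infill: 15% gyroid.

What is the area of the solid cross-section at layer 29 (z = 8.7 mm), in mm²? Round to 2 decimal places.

At z = 8.7 mm: the 24×20 cube contributes its full rectangle (area 480.00 mm²); the cube at (-2, -1.5) (footprint 27.5×9.5) is included at this height (area 261.25 mm²); the cube at (7, 5.5) (footprint 7.5×13) is included at this height (area 97.50 mm²); the cube at (0.5, 3) (footprint 26.5×14) is included at this height (area 371.00 mm²); Subtracting the remaining from the first: starting from the 24×20 cube (480.00 mm²), the 27.5×9.5 cube at (-2, -1.5) partially overlaps it — only the 192.00 mm² overlap (of its 261.25 mm²) is removed, clipping the outline; the 7.5×13 cube at (7, 5.5) partially overlaps it — only the 78.75 mm² overlap (of its 97.50 mm²) is removed, clipping the outline; the 26.5×14 cube at (0.5, 3) partially overlaps it — only the 144.00 mm² overlap (of its 371.00 mm²) is removed, clipping the outline — area = 65.25 mm². Overall, the cross-section is a single solid region. Net area = 65.25 mm².

65.25 mm²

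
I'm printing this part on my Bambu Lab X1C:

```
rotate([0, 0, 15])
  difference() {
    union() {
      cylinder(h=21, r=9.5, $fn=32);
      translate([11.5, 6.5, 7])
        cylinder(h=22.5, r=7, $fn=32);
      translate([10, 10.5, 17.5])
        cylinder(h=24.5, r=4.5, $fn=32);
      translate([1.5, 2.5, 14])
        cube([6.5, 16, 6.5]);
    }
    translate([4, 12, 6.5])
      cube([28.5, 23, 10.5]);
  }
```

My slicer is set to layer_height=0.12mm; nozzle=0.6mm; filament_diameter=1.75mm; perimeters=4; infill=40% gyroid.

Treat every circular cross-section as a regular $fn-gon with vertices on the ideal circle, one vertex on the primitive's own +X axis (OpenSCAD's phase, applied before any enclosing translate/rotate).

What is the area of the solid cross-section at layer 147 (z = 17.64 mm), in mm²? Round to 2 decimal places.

At z = 17.64 mm: the cylinder: section is a regular 32-gon, circumradius r=9.5 (area = (32/2)·9.500²·sin(360°/32) = 281.71 mm²); the r=7 cylinder at (11.5, 6.5) gives a regular 32-gon of circumradius 7 (constant along its height) (area = (32/2)·7.000²·sin(360°/32) = 152.95 mm²); the r=4.5 cylinder at (10, 10.5) contributes a regular 32-gon of circumradius 4.5 (area = (32/2)·4.500²·sin(360°/32) = 63.21 mm²); the cube at (1.5, 2.5) (footprint 6.5×16) is included at this height (area 104.00 mm²); Merging all regions: the regions partially overlap — summed areas 601.87 mm² minus the doubly-counted overlap 125.38 mm² gives 476.49 mm² — area = 476.49 mm²; the cube at (4, 12) is not intersected at this z (z outside [6.5, 17]); Taking the first minus the rest: none of the subtracted shapes is present at this height, so that combined region is unchanged — area = 476.49 mm²; (rotated 15° about Z; rotation is an isometry so areas/perimeters/island counts are preserved). Overall, the cross-section is a single solid region. Net area = 476.49 mm².

476.49 mm²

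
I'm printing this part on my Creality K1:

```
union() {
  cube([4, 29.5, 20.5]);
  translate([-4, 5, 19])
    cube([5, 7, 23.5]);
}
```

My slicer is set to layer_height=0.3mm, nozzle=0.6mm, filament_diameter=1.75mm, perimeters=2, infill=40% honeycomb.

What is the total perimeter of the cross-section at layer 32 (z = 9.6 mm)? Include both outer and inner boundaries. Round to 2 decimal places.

67.00 mm

At z = 9.6 mm: the cube (footprint 4×29.5) is included at this height (perimeter 67.00 mm); the cube at (-4, 5) is absent (z outside [19, 42.5]); Combining (union): only the 4×29.5 cube is present, so the union is just that shape — boundary = 67.00 mm. Overall, the cross-section is a single solid region. Total boundary length (outer) = 67.00 mm.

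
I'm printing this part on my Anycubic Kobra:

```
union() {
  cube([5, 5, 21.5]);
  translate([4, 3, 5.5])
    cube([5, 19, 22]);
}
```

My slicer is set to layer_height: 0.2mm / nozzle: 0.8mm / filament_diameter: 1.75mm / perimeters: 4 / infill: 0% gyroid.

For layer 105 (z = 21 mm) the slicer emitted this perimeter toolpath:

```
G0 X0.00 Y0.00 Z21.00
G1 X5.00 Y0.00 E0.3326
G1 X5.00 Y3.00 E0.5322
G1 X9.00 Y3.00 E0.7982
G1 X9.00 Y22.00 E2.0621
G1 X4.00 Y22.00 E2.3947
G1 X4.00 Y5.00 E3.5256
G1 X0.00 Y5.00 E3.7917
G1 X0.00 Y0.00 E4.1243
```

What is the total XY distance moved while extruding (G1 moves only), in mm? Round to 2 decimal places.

62.00 mm

Sum the Euclidean lengths of each G1 segment: total = 62.00 mm.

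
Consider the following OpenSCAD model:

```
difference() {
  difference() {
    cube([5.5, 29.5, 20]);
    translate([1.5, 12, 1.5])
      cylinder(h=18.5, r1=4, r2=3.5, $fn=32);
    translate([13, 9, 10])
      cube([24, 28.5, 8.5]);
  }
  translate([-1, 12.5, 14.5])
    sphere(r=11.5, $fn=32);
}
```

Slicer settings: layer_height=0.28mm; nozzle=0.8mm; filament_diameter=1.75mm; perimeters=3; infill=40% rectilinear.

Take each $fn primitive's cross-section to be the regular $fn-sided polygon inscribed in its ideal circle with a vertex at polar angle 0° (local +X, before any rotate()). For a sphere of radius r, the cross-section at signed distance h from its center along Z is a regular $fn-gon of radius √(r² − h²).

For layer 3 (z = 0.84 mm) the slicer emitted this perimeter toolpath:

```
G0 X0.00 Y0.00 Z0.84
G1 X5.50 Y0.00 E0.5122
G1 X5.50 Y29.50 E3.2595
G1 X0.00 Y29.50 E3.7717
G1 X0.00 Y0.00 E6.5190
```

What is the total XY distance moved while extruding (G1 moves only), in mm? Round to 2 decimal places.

Sum the Euclidean lengths of each G1 segment: total = 70.00 mm.

70.00 mm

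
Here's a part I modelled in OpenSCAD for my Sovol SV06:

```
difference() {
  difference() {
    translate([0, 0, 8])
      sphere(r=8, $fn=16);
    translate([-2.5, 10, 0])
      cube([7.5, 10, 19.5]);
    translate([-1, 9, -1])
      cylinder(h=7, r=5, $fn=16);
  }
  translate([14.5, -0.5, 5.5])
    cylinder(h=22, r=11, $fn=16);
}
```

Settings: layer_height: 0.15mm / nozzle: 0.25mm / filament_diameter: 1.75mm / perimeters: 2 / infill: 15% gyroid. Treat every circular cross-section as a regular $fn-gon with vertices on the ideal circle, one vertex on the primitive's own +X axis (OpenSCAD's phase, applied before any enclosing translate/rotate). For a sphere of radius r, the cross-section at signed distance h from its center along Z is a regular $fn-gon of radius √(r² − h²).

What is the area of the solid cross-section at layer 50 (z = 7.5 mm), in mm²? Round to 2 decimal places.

161.39 mm²

At z = 7.5 mm: the sphere: section is a regular 16-gon, circumradius = √(r²−h²) = √(8²−0.5²) = 7.984 (area = (16/2)·7.984²·sin(360°/16) = 195.17 mm²); the cube at (-2.5, 10) is present — its section is the full 7.5×10 rectangle (area 75.00 mm²); the cylinder at (-1, 9) does not reach this height (z outside [-1, 6]); Subtracting the remaining from the first: starting from the r=8 sphere (195.17 mm²), the 7.5×10 cube at (-2.5, 10) misses the remaining region (no effect) — area = 195.17 mm²; the r=11 cylinder at (14.5, -0.5) gives a regular 16-gon of circumradius 11 (constant along its height) (area = (16/2)·11.000²·sin(360°/16) = 370.44 mm²); Taking the first minus the rest: starting from the result so far (195.17 mm²), the r=11 cylinder at (14.5, -0.5) partially overlaps it — only the 33.78 mm² overlap (of its 370.44 mm²) is removed, clipping the outline — area = 161.39 mm². Overall, the cross-section is a single solid region. Net area = 161.39 mm².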